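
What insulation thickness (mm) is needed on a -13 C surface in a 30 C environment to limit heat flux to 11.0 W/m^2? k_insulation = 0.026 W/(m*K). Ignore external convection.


dT = 30 - (-13) = 43 K
thickness = k * dT / q_max * 1000
thickness = 0.026 * 43 / 11.0 * 1000
thickness = 101.6 mm

101.6


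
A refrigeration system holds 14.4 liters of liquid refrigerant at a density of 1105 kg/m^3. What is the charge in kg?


Charge = V * rho / 1000
Charge = 14.4 * 1105 / 1000
Charge = 15.91 kg

15.91


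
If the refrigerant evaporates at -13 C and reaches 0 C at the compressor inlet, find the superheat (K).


Superheat = T_suction - T_evap
Superheat = 0 - (-13)
Superheat = 13 K

13


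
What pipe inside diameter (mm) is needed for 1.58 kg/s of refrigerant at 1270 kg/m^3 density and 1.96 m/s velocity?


A = m_dot / (rho * v) = 1.58 / (1270 * 1.96) = 0.0006347420858 m^2
d = sqrt(4*A/pi) * 1000
d = 28.4 mm

28.4


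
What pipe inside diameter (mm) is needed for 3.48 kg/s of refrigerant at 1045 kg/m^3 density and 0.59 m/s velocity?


A = m_dot / (rho * v) = 3.48 / (1045 * 0.59) = 0.005644311086 m^2
d = sqrt(4*A/pi) * 1000
d = 84.8 mm

84.8


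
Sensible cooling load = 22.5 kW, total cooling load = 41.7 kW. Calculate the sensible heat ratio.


SHR = Q_sensible / Q_total
SHR = 22.5 / 41.7
SHR = 0.54

0.54


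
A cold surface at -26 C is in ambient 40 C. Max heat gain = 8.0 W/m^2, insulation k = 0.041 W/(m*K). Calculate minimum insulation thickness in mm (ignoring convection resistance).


dT = 40 - (-26) = 66 K
thickness = k * dT / q_max * 1000
thickness = 0.041 * 66 / 8.0 * 1000
thickness = 338.3 mm

338.3


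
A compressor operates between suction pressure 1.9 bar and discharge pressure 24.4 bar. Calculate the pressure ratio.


PR = P_high / P_low
PR = 24.4 / 1.9
PR = 12.842

12.842


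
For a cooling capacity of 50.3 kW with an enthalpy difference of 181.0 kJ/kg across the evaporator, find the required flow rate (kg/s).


m_dot = Q / dh
m_dot = 50.3 / 181.0
m_dot = 0.2779 kg/s

0.2779


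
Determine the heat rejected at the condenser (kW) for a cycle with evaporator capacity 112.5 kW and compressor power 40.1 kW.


Q_cond = Q_evap + W
Q_cond = 112.5 + 40.1
Q_cond = 152.6 kW

152.6


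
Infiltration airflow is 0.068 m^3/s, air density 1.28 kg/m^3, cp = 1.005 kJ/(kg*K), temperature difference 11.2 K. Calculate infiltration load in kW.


Q = V_dot * rho * cp * dT
Q = 0.068 * 1.28 * 1.005 * 11.2
Q = 0.98 kW

0.98


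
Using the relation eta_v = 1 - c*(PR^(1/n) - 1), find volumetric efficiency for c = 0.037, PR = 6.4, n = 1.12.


PR^(1/n) = 6.4^(1/1.12) = 5.24570119
eta_v = 1 - 0.037 * (5.24570119 - 1)
eta_v = 0.8429

0.8429


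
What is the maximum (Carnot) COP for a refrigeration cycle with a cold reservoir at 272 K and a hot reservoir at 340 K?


dT = 340 - 272 = 68 K
COP_carnot = T_cold / dT = 272 / 68
COP_carnot = 4.0

4.0


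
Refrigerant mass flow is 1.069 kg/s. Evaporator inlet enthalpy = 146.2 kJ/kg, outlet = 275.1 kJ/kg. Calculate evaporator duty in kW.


dh = 275.1 - 146.2 = 128.9 kJ/kg
Q_evap = m_dot * dh = 1.069 * 128.9
Q_evap = 137.79 kW

137.79


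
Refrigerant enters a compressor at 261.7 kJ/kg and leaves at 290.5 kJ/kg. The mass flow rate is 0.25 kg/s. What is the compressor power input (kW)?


dh = 290.5 - 261.7 = 28.8 kJ/kg
W = m_dot * dh = 0.25 * 28.8 = 7.2 kW

7.2


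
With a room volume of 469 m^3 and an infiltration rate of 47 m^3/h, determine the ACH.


ACH = flow / volume
ACH = 47 / 469
ACH = 0.1

0.1


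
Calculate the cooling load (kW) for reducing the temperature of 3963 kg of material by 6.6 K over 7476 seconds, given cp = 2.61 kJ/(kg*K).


Q = m * cp * dT / t
Q = 3963 * 2.61 * 6.6 / 7476
Q = 9.131 kW

9.131


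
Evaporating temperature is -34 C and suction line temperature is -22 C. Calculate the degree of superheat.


Superheat = T_suction - T_evap
Superheat = -22 - (-34)
Superheat = 12 K

12


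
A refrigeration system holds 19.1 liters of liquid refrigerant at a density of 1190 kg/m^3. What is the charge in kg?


Charge = V * rho / 1000
Charge = 19.1 * 1190 / 1000
Charge = 22.73 kg

22.73


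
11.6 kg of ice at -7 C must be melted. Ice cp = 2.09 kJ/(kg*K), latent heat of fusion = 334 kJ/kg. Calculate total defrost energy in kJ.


Sensible heat = cp * dT = 2.09 * 7 = 14.63 kJ/kg
Total per kg = 14.63 + 334 = 348.63 kJ/kg
Q = m * total = 11.6 * 348.63
Q = 4044.1 kJ

4044.1


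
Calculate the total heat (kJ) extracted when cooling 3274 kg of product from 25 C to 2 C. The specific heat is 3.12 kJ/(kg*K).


dT = 25 - (2) = 23 K
Q = m * cp * dT = 3274 * 3.12 * 23
Q = 234942 kJ

234942


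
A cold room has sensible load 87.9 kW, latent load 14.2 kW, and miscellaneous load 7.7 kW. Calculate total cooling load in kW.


Q_total = Q_s + Q_l + Q_misc
Q_total = 87.9 + 14.2 + 7.7
Q_total = 109.8 kW

109.8


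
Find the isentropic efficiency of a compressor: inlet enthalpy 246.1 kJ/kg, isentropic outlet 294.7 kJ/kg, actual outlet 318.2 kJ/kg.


dh_ideal = 294.7 - 246.1 = 48.6 kJ/kg
dh_actual = 318.2 - 246.1 = 72.1 kJ/kg
eta_s = dh_ideal / dh_actual = 48.6 / 72.1
eta_s = 0.6741

0.6741


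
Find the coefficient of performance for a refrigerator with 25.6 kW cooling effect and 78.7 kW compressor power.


COP = Q_evap / W
COP = 25.6 / 78.7
COP = 0.325

0.325


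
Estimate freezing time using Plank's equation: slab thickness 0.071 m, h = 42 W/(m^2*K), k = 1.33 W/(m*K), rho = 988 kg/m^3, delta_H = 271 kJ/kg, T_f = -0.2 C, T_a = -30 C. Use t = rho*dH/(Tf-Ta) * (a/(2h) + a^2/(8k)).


dT = -0.2 - (-30) = 29.8 K
term1 = a/(2h) = 0.071/(2*42) = 0.0008452380952
term2 = a^2/(8k) = 0.071^2/(8*1.33) = 0.0004737781955
t = rho*dH*1000/dT * (term1 + term2)
t = 988*271*1000/29.8 * (0.0008452380952 + 0.0004737781955)
t = 11851 s

11851


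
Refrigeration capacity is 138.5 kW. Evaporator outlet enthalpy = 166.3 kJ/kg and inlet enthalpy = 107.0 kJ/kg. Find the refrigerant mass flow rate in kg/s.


dh = 166.3 - 107.0 = 59.3 kJ/kg
m_dot = Q / dh = 138.5 / 59.3 = 2.3356 kg/s

2.3356


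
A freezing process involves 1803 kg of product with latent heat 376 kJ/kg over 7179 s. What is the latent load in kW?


Q_lat = m * h_fg / t
Q_lat = 1803 * 376 / 7179
Q_lat = 94.43 kW

94.43


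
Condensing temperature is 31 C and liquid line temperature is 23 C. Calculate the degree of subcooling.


Subcooling = T_cond - T_liquid
Subcooling = 31 - 23
Subcooling = 8 K

8


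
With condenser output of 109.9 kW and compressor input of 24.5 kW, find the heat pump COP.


COP_hp = Q_cond / W
COP_hp = 109.9 / 24.5
COP_hp = 4.486

4.486


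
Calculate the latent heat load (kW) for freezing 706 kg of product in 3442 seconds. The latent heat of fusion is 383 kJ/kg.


Q_lat = m * h_fg / t
Q_lat = 706 * 383 / 3442
Q_lat = 78.56 kW

78.56


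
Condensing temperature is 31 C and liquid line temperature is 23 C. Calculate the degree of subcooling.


Subcooling = T_cond - T_liquid
Subcooling = 31 - 23
Subcooling = 8 K

8


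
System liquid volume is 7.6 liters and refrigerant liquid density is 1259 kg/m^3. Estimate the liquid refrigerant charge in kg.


Charge = V * rho / 1000
Charge = 7.6 * 1259 / 1000
Charge = 9.57 kg

9.57


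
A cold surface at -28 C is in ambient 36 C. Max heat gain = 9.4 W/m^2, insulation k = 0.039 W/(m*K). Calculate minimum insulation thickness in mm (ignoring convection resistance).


dT = 36 - (-28) = 64 K
thickness = k * dT / q_max * 1000
thickness = 0.039 * 64 / 9.4 * 1000
thickness = 265.5 mm

265.5


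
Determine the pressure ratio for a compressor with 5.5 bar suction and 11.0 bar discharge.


PR = P_high / P_low
PR = 11.0 / 5.5
PR = 2.0

2.0


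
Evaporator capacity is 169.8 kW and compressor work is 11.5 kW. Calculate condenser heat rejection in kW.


Q_cond = Q_evap + W
Q_cond = 169.8 + 11.5
Q_cond = 181.3 kW

181.3


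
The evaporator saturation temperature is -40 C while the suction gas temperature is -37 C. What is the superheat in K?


Superheat = T_suction - T_evap
Superheat = -37 - (-40)
Superheat = 3 K

3


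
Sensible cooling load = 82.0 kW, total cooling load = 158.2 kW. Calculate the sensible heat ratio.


SHR = Q_sensible / Q_total
SHR = 82.0 / 158.2
SHR = 0.518

0.518


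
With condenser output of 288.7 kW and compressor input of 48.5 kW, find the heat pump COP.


COP_hp = Q_cond / W
COP_hp = 288.7 / 48.5
COP_hp = 5.953

5.953


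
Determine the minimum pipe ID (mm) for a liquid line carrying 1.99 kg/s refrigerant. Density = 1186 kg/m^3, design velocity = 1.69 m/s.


A = m_dot / (rho * v) = 1.99 / (1186 * 1.69) = 0.0009928455252 m^2
d = sqrt(4*A/pi) * 1000
d = 35.6 mm

35.6


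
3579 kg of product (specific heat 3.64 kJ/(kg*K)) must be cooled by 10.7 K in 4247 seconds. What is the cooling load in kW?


Q = m * cp * dT / t
Q = 3579 * 3.64 * 10.7 / 4247
Q = 32.822 kW

32.822


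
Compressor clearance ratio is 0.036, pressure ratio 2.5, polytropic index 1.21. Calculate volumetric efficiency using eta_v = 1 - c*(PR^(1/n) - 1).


PR^(1/n) = 2.5^(1/1.21) = 2.13243617
eta_v = 1 - 0.036 * (2.13243617 - 1)
eta_v = 0.9592

0.9592


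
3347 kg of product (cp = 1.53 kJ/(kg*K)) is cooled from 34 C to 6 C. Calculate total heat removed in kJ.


dT = 34 - (6) = 28 K
Q = m * cp * dT = 3347 * 1.53 * 28
Q = 143385 kJ

143385


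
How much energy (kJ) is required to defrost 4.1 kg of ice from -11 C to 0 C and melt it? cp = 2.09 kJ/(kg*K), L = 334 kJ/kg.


Sensible heat = cp * dT = 2.09 * 11 = 22.99 kJ/kg
Total per kg = 22.99 + 334 = 356.99 kJ/kg
Q = m * total = 4.1 * 356.99
Q = 1463.7 kJ

1463.7


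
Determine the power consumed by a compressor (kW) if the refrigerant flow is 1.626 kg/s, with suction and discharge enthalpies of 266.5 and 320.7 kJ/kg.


dh = 320.7 - 266.5 = 54.2 kJ/kg
W = m_dot * dh = 1.626 * 54.2 = 88.13 kW

88.13


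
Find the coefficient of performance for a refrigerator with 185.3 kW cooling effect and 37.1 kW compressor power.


COP = Q_evap / W
COP = 185.3 / 37.1
COP = 4.995

4.995


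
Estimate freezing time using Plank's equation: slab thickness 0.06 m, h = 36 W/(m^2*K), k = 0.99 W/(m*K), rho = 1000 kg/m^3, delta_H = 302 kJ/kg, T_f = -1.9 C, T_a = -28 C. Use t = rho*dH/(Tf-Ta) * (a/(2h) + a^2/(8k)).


dT = -1.9 - (-28) = 26.1 K
term1 = a/(2h) = 0.06/(2*36) = 0.0008333333333
term2 = a^2/(8k) = 0.06^2/(8*0.99) = 0.0004545454545
t = rho*dH*1000/dT * (term1 + term2)
t = 1000*302*1000/26.1 * (0.0008333333333 + 0.0004545454545)
t = 14902 s

14902


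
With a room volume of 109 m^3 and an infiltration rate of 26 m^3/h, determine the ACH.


ACH = flow / volume
ACH = 26 / 109
ACH = 0.239

0.239


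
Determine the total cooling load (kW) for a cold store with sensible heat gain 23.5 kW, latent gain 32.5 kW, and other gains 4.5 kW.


Q_total = Q_s + Q_l + Q_misc
Q_total = 23.5 + 32.5 + 4.5
Q_total = 60.5 kW

60.5


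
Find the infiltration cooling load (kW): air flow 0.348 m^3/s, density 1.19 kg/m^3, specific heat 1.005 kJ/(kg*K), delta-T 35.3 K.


Q = V_dot * rho * cp * dT
Q = 0.348 * 1.19 * 1.005 * 35.3
Q = 14.692 kW

14.692


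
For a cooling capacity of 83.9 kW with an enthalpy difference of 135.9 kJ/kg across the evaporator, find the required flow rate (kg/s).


m_dot = Q / dh
m_dot = 83.9 / 135.9
m_dot = 0.6174 kg/s

0.6174


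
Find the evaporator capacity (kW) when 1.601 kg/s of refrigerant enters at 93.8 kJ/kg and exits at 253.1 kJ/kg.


dh = 253.1 - 93.8 = 159.3 kJ/kg
Q_evap = m_dot * dh = 1.601 * 159.3
Q_evap = 255.04 kW

255.04


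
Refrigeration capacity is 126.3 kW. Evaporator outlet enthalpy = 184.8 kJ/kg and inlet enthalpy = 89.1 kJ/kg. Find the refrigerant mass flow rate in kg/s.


dh = 184.8 - 89.1 = 95.7 kJ/kg
m_dot = Q / dh = 126.3 / 95.7 = 1.3197 kg/s

1.3197


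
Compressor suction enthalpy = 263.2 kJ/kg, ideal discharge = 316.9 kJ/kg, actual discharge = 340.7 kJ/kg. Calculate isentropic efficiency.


dh_ideal = 316.9 - 263.2 = 53.7 kJ/kg
dh_actual = 340.7 - 263.2 = 77.5 kJ/kg
eta_s = dh_ideal / dh_actual = 53.7 / 77.5
eta_s = 0.6929

0.6929


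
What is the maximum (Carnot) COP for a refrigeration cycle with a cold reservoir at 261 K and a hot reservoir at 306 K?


dT = 306 - 261 = 45 K
COP_carnot = T_cold / dT = 261 / 45
COP_carnot = 5.8

5.8


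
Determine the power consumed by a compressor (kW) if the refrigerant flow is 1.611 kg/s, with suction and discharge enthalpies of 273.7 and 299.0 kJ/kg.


dh = 299.0 - 273.7 = 25.3 kJ/kg
W = m_dot * dh = 1.611 * 25.3 = 40.76 kW

40.76


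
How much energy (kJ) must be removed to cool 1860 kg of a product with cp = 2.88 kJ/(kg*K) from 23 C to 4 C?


dT = 23 - (4) = 19 K
Q = m * cp * dT = 1860 * 2.88 * 19
Q = 101779 kJ

101779


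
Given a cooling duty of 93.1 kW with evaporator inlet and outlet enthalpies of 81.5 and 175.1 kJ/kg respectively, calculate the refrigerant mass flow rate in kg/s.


dh = 175.1 - 81.5 = 93.6 kJ/kg
m_dot = Q / dh = 93.1 / 93.6 = 0.9947 kg/s

0.9947


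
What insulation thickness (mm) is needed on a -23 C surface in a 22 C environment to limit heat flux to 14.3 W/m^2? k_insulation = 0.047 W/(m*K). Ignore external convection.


dT = 22 - (-23) = 45 K
thickness = k * dT / q_max * 1000
thickness = 0.047 * 45 / 14.3 * 1000
thickness = 147.9 mm

147.9


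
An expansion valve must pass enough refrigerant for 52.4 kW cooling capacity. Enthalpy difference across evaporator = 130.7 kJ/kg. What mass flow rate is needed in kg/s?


m_dot = Q / dh
m_dot = 52.4 / 130.7
m_dot = 0.4009 kg/s

0.4009


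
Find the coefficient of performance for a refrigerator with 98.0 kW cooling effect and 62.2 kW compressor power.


COP = Q_evap / W
COP = 98.0 / 62.2
COP = 1.576

1.576


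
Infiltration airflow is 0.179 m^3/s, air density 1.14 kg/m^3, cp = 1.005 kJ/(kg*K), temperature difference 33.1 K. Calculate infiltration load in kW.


Q = V_dot * rho * cp * dT
Q = 0.179 * 1.14 * 1.005 * 33.1
Q = 6.788 kW

6.788


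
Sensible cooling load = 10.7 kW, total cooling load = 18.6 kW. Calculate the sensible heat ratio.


SHR = Q_sensible / Q_total
SHR = 10.7 / 18.6
SHR = 0.575

0.575


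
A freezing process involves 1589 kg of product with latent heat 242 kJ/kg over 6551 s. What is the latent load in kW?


Q_lat = m * h_fg / t
Q_lat = 1589 * 242 / 6551
Q_lat = 58.7 kW

58.7


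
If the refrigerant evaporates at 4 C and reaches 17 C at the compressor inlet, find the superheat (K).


Superheat = T_suction - T_evap
Superheat = 17 - (4)
Superheat = 13 K

13


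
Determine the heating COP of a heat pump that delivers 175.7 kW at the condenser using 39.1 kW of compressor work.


COP_hp = Q_cond / W
COP_hp = 175.7 / 39.1
COP_hp = 4.494

4.494


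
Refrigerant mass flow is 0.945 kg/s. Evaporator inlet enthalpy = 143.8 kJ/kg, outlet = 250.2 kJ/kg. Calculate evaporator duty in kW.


dh = 250.2 - 143.8 = 106.4 kJ/kg
Q_evap = m_dot * dh = 0.945 * 106.4
Q_evap = 100.55 kW

100.55


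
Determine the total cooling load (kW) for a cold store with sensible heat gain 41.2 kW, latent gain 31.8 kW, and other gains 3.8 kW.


Q_total = Q_s + Q_l + Q_misc
Q_total = 41.2 + 31.8 + 3.8
Q_total = 76.8 kW

76.8


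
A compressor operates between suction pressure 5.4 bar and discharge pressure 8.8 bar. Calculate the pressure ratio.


PR = P_high / P_low
PR = 8.8 / 5.4
PR = 1.63

1.63


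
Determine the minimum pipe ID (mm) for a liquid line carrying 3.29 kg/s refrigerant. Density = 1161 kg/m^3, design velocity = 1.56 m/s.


A = m_dot / (rho * v) = 3.29 / (1161 * 1.56) = 0.001816515382 m^2
d = sqrt(4*A/pi) * 1000
d = 48.1 mm

48.1


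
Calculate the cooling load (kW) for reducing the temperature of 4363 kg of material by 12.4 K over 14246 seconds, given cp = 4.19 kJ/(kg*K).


Q = m * cp * dT / t
Q = 4363 * 4.19 * 12.4 / 14246
Q = 15.912 kW

15.912


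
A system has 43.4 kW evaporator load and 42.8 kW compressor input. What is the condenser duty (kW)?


Q_cond = Q_evap + W
Q_cond = 43.4 + 42.8
Q_cond = 86.2 kW

86.2


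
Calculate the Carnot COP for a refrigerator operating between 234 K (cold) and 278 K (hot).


dT = 278 - 234 = 44 K
COP_carnot = T_cold / dT = 234 / 44
COP_carnot = 5.318

5.318


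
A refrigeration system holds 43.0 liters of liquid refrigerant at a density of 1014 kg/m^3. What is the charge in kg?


Charge = V * rho / 1000
Charge = 43.0 * 1014 / 1000
Charge = 43.6 kg

43.6


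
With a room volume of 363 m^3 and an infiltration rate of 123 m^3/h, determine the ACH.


ACH = flow / volume
ACH = 123 / 363
ACH = 0.339

0.339


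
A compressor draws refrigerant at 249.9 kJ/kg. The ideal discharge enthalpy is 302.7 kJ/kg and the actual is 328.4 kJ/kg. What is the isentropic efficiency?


dh_ideal = 302.7 - 249.9 = 52.8 kJ/kg
dh_actual = 328.4 - 249.9 = 78.5 kJ/kg
eta_s = dh_ideal / dh_actual = 52.8 / 78.5
eta_s = 0.6726

0.6726


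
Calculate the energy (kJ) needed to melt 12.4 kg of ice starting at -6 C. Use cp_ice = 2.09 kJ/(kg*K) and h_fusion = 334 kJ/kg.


Sensible heat = cp * dT = 2.09 * 6 = 12.54 kJ/kg
Total per kg = 12.54 + 334 = 346.54 kJ/kg
Q = m * total = 12.4 * 346.54
Q = 4297.1 kJ

4297.1


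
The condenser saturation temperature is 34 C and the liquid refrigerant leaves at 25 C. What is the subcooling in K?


Subcooling = T_cond - T_liquid
Subcooling = 34 - 25
Subcooling = 9 K

9


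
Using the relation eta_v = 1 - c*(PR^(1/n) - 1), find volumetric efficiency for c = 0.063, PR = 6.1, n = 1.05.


PR^(1/n) = 6.1^(1/1.05) = 5.5967148
eta_v = 1 - 0.063 * (5.5967148 - 1)
eta_v = 0.7104

0.7104


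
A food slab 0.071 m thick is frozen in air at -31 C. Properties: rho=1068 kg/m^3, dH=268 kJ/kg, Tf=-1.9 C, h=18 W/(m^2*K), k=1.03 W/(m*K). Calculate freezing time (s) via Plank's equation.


dT = -1.9 - (-31) = 29.1 K
term1 = a/(2h) = 0.071/(2*18) = 0.001972222222
term2 = a^2/(8k) = 0.071^2/(8*1.03) = 0.0006117718447
t = rho*dH*1000/dT * (term1 + term2)
t = 1068*268*1000/29.1 * (0.001972222222 + 0.0006117718447)
t = 25416 s

25416


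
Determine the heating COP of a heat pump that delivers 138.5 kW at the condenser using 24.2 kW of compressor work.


COP_hp = Q_cond / W
COP_hp = 138.5 / 24.2
COP_hp = 5.723

5.723


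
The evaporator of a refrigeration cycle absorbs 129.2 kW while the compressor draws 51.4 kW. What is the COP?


COP = Q_evap / W
COP = 129.2 / 51.4
COP = 2.514

2.514


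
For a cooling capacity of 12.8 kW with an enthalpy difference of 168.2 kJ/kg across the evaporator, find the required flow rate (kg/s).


m_dot = Q / dh
m_dot = 12.8 / 168.2
m_dot = 0.0761 kg/s

0.0761


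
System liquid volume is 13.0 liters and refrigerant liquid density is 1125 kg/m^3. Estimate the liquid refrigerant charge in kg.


Charge = V * rho / 1000
Charge = 13.0 * 1125 / 1000
Charge = 14.63 kg

14.63


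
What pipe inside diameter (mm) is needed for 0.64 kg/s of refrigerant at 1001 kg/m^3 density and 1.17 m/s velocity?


A = m_dot / (rho * v) = 0.64 / (1001 * 1.17) = 0.0005464620849 m^2
d = sqrt(4*A/pi) * 1000
d = 26.4 mm

26.4


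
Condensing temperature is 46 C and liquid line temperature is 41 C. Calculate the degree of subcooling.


Subcooling = T_cond - T_liquid
Subcooling = 46 - 41
Subcooling = 5 K

5


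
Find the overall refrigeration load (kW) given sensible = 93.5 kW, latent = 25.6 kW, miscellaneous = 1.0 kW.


Q_total = Q_s + Q_l + Q_misc
Q_total = 93.5 + 25.6 + 1.0
Q_total = 120.1 kW

120.1


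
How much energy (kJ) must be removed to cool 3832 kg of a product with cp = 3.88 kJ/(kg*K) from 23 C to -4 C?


dT = 23 - (-4) = 27 K
Q = m * cp * dT = 3832 * 3.88 * 27
Q = 401440 kJ

401440


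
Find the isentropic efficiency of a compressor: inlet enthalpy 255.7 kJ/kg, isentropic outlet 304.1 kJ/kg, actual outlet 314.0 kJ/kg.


dh_ideal = 304.1 - 255.7 = 48.4 kJ/kg
dh_actual = 314.0 - 255.7 = 58.3 kJ/kg
eta_s = dh_ideal / dh_actual = 48.4 / 58.3
eta_s = 0.8302

0.8302


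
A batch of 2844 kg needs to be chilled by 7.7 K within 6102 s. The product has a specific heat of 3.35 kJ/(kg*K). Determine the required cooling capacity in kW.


Q = m * cp * dT / t
Q = 2844 * 3.35 * 7.7 / 6102
Q = 12.022 kW

12.022


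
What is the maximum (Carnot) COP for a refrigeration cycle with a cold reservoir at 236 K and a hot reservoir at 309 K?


dT = 309 - 236 = 73 K
COP_carnot = T_cold / dT = 236 / 73
COP_carnot = 3.233

3.233


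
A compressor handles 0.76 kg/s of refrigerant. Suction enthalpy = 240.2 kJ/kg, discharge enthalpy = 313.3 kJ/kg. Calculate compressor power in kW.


dh = 313.3 - 240.2 = 73.1 kJ/kg
W = m_dot * dh = 0.76 * 73.1 = 55.56 kW

55.56


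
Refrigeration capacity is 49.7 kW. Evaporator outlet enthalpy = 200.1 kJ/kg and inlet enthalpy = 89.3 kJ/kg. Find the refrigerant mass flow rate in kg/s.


dh = 200.1 - 89.3 = 110.8 kJ/kg
m_dot = Q / dh = 49.7 / 110.8 = 0.4486 kg/s

0.4486


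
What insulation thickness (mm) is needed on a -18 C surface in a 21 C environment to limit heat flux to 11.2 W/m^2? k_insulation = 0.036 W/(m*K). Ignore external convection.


dT = 21 - (-18) = 39 K
thickness = k * dT / q_max * 1000
thickness = 0.036 * 39 / 11.2 * 1000
thickness = 125.4 mm

125.4


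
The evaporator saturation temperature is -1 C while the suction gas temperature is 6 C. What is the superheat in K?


Superheat = T_suction - T_evap
Superheat = 6 - (-1)
Superheat = 7 K

7


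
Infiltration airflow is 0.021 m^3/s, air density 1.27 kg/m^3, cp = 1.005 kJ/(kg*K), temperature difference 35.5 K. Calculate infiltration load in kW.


Q = V_dot * rho * cp * dT
Q = 0.021 * 1.27 * 1.005 * 35.5
Q = 0.952 kW

0.952


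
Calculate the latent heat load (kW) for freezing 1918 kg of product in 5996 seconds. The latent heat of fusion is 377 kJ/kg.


Q_lat = m * h_fg / t
Q_lat = 1918 * 377 / 5996
Q_lat = 120.59 kW

120.59


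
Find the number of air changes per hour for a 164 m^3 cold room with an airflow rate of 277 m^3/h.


ACH = flow / volume
ACH = 277 / 164
ACH = 1.689

1.689


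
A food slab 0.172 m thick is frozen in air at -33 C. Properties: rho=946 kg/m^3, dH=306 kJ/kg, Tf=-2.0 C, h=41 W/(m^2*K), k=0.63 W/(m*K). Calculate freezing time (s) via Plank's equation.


dT = -2.0 - (-33) = 31.0 K
term1 = a/(2h) = 0.172/(2*41) = 0.002097560976
term2 = a^2/(8k) = 0.172^2/(8*0.63) = 0.00586984127
t = rho*dH*1000/dT * (term1 + term2)
t = 946*306*1000/31.0 * (0.002097560976 + 0.00586984127)
t = 74399 s

74399


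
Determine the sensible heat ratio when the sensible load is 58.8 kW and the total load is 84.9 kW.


SHR = Q_sensible / Q_total
SHR = 58.8 / 84.9
SHR = 0.693

0.693


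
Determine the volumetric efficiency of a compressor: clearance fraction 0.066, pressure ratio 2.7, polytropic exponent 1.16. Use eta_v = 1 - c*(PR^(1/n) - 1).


PR^(1/n) = 2.7^(1/1.16) = 2.35431903
eta_v = 1 - 0.066 * (2.35431903 - 1)
eta_v = 0.9106

0.9106


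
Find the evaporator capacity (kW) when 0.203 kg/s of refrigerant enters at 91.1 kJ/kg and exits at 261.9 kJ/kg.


dh = 261.9 - 91.1 = 170.8 kJ/kg
Q_evap = m_dot * dh = 0.203 * 170.8
Q_evap = 34.67 kW

34.67


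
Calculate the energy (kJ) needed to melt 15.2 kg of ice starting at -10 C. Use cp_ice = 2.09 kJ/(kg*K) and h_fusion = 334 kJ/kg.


Sensible heat = cp * dT = 2.09 * 10 = 20.9 kJ/kg
Total per kg = 20.9 + 334 = 354.9 kJ/kg
Q = m * total = 15.2 * 354.9
Q = 5394.5 kJ

5394.5


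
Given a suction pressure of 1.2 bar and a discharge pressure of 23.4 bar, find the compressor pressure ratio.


PR = P_high / P_low
PR = 23.4 / 1.2
PR = 19.5

19.5


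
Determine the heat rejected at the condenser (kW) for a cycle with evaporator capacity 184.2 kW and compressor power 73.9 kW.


Q_cond = Q_evap + W
Q_cond = 184.2 + 73.9
Q_cond = 258.1 kW

258.1


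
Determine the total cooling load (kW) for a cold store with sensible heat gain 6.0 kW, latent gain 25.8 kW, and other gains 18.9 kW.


Q_total = Q_s + Q_l + Q_misc
Q_total = 6.0 + 25.8 + 18.9
Q_total = 50.7 kW

50.7


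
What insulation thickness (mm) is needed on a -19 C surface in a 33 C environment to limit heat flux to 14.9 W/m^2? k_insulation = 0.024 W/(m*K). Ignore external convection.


dT = 33 - (-19) = 52 K
thickness = k * dT / q_max * 1000
thickness = 0.024 * 52 / 14.9 * 1000
thickness = 83.8 mm

83.8


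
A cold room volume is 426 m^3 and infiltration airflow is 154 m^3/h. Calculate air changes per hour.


ACH = flow / volume
ACH = 154 / 426
ACH = 0.362

0.362


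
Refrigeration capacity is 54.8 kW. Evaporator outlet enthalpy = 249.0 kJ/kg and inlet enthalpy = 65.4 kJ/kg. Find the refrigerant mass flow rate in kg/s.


dh = 249.0 - 65.4 = 183.6 kJ/kg
m_dot = Q / dh = 54.8 / 183.6 = 0.2985 kg/s

0.2985


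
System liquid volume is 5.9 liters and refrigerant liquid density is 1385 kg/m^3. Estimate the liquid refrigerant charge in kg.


Charge = V * rho / 1000
Charge = 5.9 * 1385 / 1000
Charge = 8.17 kg

8.17


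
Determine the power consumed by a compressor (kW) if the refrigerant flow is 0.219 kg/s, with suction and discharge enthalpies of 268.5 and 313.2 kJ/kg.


dh = 313.2 - 268.5 = 44.7 kJ/kg
W = m_dot * dh = 0.219 * 44.7 = 9.79 kW

9.79


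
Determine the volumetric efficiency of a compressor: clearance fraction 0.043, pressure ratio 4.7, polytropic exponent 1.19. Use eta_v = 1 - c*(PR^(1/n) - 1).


PR^(1/n) = 4.7^(1/1.19) = 3.67103154
eta_v = 1 - 0.043 * (3.67103154 - 1)
eta_v = 0.8851

0.8851


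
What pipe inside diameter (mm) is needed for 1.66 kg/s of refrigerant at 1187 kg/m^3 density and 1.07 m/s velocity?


A = m_dot / (rho * v) = 1.66 / (1187 * 1.07) = 0.001306993993 m^2
d = sqrt(4*A/pi) * 1000
d = 40.8 mm

40.8


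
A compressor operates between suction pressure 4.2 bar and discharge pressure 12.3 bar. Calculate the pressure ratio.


PR = P_high / P_low
PR = 12.3 / 4.2
PR = 2.929

2.929


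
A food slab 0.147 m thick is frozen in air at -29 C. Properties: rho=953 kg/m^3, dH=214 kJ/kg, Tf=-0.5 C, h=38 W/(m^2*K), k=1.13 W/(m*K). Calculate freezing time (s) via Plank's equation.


dT = -0.5 - (-29) = 28.5 K
term1 = a/(2h) = 0.147/(2*38) = 0.001934210526
term2 = a^2/(8k) = 0.147^2/(8*1.13) = 0.002390376106
t = rho*dH*1000/dT * (term1 + term2)
t = 953*214*1000/28.5 * (0.001934210526 + 0.002390376106)
t = 30946 s

30946


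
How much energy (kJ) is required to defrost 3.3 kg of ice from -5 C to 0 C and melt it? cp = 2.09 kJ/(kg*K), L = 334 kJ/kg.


Sensible heat = cp * dT = 2.09 * 5 = 10.45 kJ/kg
Total per kg = 10.45 + 334 = 344.45 kJ/kg
Q = m * total = 3.3 * 344.45
Q = 1136.7 kJ

1136.7


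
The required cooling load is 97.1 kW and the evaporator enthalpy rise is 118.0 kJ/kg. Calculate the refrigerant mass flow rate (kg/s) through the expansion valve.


m_dot = Q / dh
m_dot = 97.1 / 118.0
m_dot = 0.8229 kg/s

0.8229


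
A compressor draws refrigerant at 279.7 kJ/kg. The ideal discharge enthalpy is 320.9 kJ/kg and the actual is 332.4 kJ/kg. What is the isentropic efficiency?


dh_ideal = 320.9 - 279.7 = 41.2 kJ/kg
dh_actual = 332.4 - 279.7 = 52.7 kJ/kg
eta_s = dh_ideal / dh_actual = 41.2 / 52.7
eta_s = 0.7818

0.7818


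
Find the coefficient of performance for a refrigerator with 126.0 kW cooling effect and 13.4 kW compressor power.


COP = Q_evap / W
COP = 126.0 / 13.4
COP = 9.403

9.403


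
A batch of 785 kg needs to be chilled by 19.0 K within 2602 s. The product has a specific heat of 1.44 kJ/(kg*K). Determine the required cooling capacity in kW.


Q = m * cp * dT / t
Q = 785 * 1.44 * 19.0 / 2602
Q = 8.254 kW

8.254


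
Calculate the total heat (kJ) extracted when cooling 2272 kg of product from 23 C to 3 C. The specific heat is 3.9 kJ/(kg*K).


dT = 23 - (3) = 20 K
Q = m * cp * dT = 2272 * 3.9 * 20
Q = 177216 kJ

177216


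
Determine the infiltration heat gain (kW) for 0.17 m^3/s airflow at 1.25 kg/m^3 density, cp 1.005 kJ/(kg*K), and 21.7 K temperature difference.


Q = V_dot * rho * cp * dT
Q = 0.17 * 1.25 * 1.005 * 21.7
Q = 4.634 kW

4.634


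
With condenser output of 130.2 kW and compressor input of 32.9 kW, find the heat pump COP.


COP_hp = Q_cond / W
COP_hp = 130.2 / 32.9
COP_hp = 3.957

3.957


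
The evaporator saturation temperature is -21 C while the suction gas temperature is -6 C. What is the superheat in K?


Superheat = T_suction - T_evap
Superheat = -6 - (-21)
Superheat = 15 K

15


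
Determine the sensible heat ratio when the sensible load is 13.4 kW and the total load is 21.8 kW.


SHR = Q_sensible / Q_total
SHR = 13.4 / 21.8
SHR = 0.615

0.615


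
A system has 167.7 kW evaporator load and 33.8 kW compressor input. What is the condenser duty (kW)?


Q_cond = Q_evap + W
Q_cond = 167.7 + 33.8
Q_cond = 201.5 kW

201.5


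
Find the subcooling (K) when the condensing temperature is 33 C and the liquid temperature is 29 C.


Subcooling = T_cond - T_liquid
Subcooling = 33 - 29
Subcooling = 4 K

4


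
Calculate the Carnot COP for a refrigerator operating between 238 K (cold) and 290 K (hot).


dT = 290 - 238 = 52 K
COP_carnot = T_cold / dT = 238 / 52
COP_carnot = 4.577

4.577


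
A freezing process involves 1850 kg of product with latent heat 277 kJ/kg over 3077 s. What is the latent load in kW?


Q_lat = m * h_fg / t
Q_lat = 1850 * 277 / 3077
Q_lat = 166.54 kW

166.54


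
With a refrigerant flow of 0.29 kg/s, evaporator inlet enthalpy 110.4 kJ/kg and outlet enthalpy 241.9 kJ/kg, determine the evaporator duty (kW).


dh = 241.9 - 110.4 = 131.5 kJ/kg
Q_evap = m_dot * dh = 0.29 * 131.5
Q_evap = 38.14 kW

38.14


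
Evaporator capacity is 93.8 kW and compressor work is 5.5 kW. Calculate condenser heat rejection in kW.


Q_cond = Q_evap + W
Q_cond = 93.8 + 5.5
Q_cond = 99.3 kW

99.3


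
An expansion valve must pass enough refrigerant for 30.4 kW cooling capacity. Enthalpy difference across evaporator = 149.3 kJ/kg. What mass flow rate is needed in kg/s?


m_dot = Q / dh
m_dot = 30.4 / 149.3
m_dot = 0.2036 kg/s

0.2036


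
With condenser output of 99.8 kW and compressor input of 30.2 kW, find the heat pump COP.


COP_hp = Q_cond / W
COP_hp = 99.8 / 30.2
COP_hp = 3.305

3.305


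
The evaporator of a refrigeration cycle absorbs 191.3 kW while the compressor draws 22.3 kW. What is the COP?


COP = Q_evap / W
COP = 191.3 / 22.3
COP = 8.578

8.578


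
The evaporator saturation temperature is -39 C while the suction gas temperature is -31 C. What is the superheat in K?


Superheat = T_suction - T_evap
Superheat = -31 - (-39)
Superheat = 8 K

8


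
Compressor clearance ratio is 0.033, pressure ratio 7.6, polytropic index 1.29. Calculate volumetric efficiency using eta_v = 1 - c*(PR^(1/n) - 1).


PR^(1/n) = 7.6^(1/1.29) = 4.81727273
eta_v = 1 - 0.033 * (4.81727273 - 1)
eta_v = 0.874

0.874


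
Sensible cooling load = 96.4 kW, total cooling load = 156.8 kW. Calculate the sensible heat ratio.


SHR = Q_sensible / Q_total
SHR = 96.4 / 156.8
SHR = 0.615

0.615


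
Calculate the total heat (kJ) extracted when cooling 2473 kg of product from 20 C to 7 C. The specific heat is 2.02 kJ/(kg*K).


dT = 20 - (7) = 13 K
Q = m * cp * dT = 2473 * 2.02 * 13
Q = 64941 kJ

64941


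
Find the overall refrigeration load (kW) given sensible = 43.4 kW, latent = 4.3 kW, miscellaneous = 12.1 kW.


Q_total = Q_s + Q_l + Q_misc
Q_total = 43.4 + 4.3 + 12.1
Q_total = 59.8 kW

59.8


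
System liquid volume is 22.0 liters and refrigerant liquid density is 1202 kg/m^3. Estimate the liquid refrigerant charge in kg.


Charge = V * rho / 1000
Charge = 22.0 * 1202 / 1000
Charge = 26.44 kg

26.44


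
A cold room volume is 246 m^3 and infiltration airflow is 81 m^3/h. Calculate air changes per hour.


ACH = flow / volume
ACH = 81 / 246
ACH = 0.329

0.329


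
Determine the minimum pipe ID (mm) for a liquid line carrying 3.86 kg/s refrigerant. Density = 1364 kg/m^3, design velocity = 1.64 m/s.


A = m_dot / (rho * v) = 3.86 / (1364 * 1.64) = 0.001725556112 m^2
d = sqrt(4*A/pi) * 1000
d = 46.9 mm

46.9


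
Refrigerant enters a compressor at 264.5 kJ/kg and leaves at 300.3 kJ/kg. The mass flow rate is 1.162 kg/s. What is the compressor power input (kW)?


dh = 300.3 - 264.5 = 35.8 kJ/kg
W = m_dot * dh = 1.162 * 35.8 = 41.6 kW

41.6


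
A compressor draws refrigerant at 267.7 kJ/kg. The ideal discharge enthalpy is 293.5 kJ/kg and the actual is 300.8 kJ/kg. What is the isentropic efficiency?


dh_ideal = 293.5 - 267.7 = 25.8 kJ/kg
dh_actual = 300.8 - 267.7 = 33.1 kJ/kg
eta_s = dh_ideal / dh_actual = 25.8 / 33.1
eta_s = 0.7795

0.7795


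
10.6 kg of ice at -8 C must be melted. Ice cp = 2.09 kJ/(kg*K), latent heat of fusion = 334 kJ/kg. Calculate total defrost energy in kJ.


Sensible heat = cp * dT = 2.09 * 8 = 16.72 kJ/kg
Total per kg = 16.72 + 334 = 350.72 kJ/kg
Q = m * total = 10.6 * 350.72
Q = 3717.6 kJ

3717.6


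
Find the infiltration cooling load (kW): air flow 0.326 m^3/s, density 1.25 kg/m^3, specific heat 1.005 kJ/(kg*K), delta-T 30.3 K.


Q = V_dot * rho * cp * dT
Q = 0.326 * 1.25 * 1.005 * 30.3
Q = 12.409 kW

12.409


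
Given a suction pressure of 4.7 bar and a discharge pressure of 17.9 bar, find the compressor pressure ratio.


PR = P_high / P_low
PR = 17.9 / 4.7
PR = 3.809

3.809


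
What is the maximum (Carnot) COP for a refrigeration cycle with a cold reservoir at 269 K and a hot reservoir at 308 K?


dT = 308 - 269 = 39 K
COP_carnot = T_cold / dT = 269 / 39
COP_carnot = 6.897

6.897


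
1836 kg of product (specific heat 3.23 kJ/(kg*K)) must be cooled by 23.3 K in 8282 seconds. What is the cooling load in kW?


Q = m * cp * dT / t
Q = 1836 * 3.23 * 23.3 / 8282
Q = 16.684 kW

16.684


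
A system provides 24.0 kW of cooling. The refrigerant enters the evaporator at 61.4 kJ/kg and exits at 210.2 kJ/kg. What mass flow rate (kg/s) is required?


dh = 210.2 - 61.4 = 148.8 kJ/kg
m_dot = Q / dh = 24.0 / 148.8 = 0.1613 kg/s

0.1613


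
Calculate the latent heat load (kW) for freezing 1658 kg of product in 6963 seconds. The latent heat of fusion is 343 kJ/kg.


Q_lat = m * h_fg / t
Q_lat = 1658 * 343 / 6963
Q_lat = 81.67 kW

81.67


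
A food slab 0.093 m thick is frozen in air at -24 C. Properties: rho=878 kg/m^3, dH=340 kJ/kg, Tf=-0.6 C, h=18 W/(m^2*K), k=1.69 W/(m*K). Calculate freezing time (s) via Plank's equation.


dT = -0.6 - (-24) = 23.4 K
term1 = a/(2h) = 0.093/(2*18) = 0.002583333333
term2 = a^2/(8k) = 0.093^2/(8*1.69) = 0.0006397189349
t = rho*dH*1000/dT * (term1 + term2)
t = 878*340*1000/23.4 * (0.002583333333 + 0.0006397189349)
t = 41117 s

41117


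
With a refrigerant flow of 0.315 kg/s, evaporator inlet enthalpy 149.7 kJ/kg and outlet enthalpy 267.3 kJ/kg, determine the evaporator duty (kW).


dh = 267.3 - 149.7 = 117.6 kJ/kg
Q_evap = m_dot * dh = 0.315 * 117.6
Q_evap = 37.04 kW

37.04


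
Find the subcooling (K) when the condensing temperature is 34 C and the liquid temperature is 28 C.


Subcooling = T_cond - T_liquid
Subcooling = 34 - 28
Subcooling = 6 K

6


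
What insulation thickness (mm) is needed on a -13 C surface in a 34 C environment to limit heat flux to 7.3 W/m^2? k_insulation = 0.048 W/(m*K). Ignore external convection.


dT = 34 - (-13) = 47 K
thickness = k * dT / q_max * 1000
thickness = 0.048 * 47 / 7.3 * 1000
thickness = 309.0 mm

309.0


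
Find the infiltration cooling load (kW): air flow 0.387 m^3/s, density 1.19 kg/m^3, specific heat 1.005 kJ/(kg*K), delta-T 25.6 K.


Q = V_dot * rho * cp * dT
Q = 0.387 * 1.19 * 1.005 * 25.6
Q = 11.849 kW

11.849


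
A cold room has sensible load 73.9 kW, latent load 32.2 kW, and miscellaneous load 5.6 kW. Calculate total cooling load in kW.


Q_total = Q_s + Q_l + Q_misc
Q_total = 73.9 + 32.2 + 5.6
Q_total = 111.7 kW

111.7


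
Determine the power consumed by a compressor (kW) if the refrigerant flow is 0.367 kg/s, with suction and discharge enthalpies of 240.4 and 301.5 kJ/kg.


dh = 301.5 - 240.4 = 61.1 kJ/kg
W = m_dot * dh = 0.367 * 61.1 = 22.42 kW

22.42


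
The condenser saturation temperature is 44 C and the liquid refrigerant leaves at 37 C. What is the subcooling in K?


Subcooling = T_cond - T_liquid
Subcooling = 44 - 37
Subcooling = 7 K

7


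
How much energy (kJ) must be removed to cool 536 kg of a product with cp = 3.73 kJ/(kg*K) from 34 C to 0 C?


dT = 34 - (0) = 34 K
Q = m * cp * dT = 536 * 3.73 * 34
Q = 67976 kJ

67976


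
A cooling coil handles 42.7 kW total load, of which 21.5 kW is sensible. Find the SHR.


SHR = Q_sensible / Q_total
SHR = 21.5 / 42.7
SHR = 0.504

0.504


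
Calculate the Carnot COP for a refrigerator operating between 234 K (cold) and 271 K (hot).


dT = 271 - 234 = 37 K
COP_carnot = T_cold / dT = 234 / 37
COP_carnot = 6.324

6.324


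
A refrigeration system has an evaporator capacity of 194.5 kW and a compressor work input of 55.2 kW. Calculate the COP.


COP = Q_evap / W
COP = 194.5 / 55.2
COP = 3.524

3.524


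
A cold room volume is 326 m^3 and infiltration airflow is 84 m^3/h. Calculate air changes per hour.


ACH = flow / volume
ACH = 84 / 326
ACH = 0.258

0.258


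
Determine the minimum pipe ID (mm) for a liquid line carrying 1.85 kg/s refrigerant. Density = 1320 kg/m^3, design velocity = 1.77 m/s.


A = m_dot / (rho * v) = 1.85 / (1320 * 1.77) = 0.0007918164698 m^2
d = sqrt(4*A/pi) * 1000
d = 31.8 mm

31.8


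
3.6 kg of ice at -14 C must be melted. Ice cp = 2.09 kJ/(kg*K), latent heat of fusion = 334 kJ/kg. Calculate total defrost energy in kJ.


Sensible heat = cp * dT = 2.09 * 14 = 29.26 kJ/kg
Total per kg = 29.26 + 334 = 363.26 kJ/kg
Q = m * total = 3.6 * 363.26
Q = 1307.7 kJ

1307.7


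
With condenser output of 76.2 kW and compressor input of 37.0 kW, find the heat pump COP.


COP_hp = Q_cond / W
COP_hp = 76.2 / 37.0
COP_hp = 2.059

2.059


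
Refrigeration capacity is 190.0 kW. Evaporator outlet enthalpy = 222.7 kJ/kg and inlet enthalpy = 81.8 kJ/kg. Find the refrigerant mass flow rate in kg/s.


dh = 222.7 - 81.8 = 140.9 kJ/kg
m_dot = Q / dh = 190.0 / 140.9 = 1.3485 kg/s

1.3485


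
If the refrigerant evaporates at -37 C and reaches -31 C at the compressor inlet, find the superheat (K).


Superheat = T_suction - T_evap
Superheat = -31 - (-37)
Superheat = 6 K

6


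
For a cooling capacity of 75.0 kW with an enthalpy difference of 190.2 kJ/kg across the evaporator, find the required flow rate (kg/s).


m_dot = Q / dh
m_dot = 75.0 / 190.2
m_dot = 0.3943 kg/s

0.3943


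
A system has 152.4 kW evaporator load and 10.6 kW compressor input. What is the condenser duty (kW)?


Q_cond = Q_evap + W
Q_cond = 152.4 + 10.6
Q_cond = 163.0 kW

163.0


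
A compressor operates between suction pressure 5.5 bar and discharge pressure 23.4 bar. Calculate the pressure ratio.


PR = P_high / P_low
PR = 23.4 / 5.5
PR = 4.255

4.255


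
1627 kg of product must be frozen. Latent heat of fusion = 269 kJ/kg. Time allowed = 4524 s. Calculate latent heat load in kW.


Q_lat = m * h_fg / t
Q_lat = 1627 * 269 / 4524
Q_lat = 96.74 kW

96.74


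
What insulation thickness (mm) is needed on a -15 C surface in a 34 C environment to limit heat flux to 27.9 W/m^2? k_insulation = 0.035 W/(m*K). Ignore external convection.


dT = 34 - (-15) = 49 K
thickness = k * dT / q_max * 1000
thickness = 0.035 * 49 / 27.9 * 1000
thickness = 61.5 mm

61.5


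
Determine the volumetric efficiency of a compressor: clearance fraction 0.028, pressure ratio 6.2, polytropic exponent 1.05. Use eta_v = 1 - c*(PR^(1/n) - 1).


PR^(1/n) = 6.2^(1/1.05) = 5.68406129
eta_v = 1 - 0.028 * (5.68406129 - 1)
eta_v = 0.8688

0.8688
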